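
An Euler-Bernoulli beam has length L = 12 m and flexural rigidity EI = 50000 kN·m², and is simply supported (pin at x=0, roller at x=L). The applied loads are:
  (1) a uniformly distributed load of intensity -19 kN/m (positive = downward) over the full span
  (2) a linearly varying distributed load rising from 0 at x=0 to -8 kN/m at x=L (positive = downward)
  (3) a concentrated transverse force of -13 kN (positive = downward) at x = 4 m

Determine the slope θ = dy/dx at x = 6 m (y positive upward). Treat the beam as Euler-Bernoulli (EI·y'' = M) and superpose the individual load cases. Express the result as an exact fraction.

θ(6) = 53/1125000 rad

Load 1 — uniform load w=-19 kN/m over full span:
  θ_1 = -w(L³-6Lx²+4x³)/(24EI) = -(-19)·(12³-6·12·6²+4·6³)/(24·50000) = 0 rad
Load 2 — triangular load w₀=-8 kN/m (0→w₀ over full span):
  θ_2 = -w₀(7L⁴-30L²x²+15x⁴)/(360LEI) = -(-8)·(7·12⁴-30·12²·6²+15·6⁴)/(360·12·50000) = 21/62500 rad
Load 3 — point force P=-13 kN at a=4 m (b=L-a=8):
  θ_3 = -Pa(2L²-6Lx+3x²+a²)/(6LEI)  [x>a] = -(-13)·4·(2·12²-6·12·6+3·6²+4²)/(6·12·50000) = -13/45000 rad
Superposition: θ = Σ θ_i = 53/1125000 rad ≈ 0.000047 rad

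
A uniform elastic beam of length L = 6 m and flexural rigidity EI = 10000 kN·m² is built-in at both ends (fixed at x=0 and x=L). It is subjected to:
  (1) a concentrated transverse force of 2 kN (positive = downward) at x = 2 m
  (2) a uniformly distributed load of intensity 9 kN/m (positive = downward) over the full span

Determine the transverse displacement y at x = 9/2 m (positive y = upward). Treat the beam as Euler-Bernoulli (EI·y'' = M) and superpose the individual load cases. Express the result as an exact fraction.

Load 1 — point force P=2 kN at a=2 m (b=L-a=4):
  y_1 = -Pa²(L-x)²(3bL-(3b+a)(L-x))/(6L³EI)  [x>a] = -2·2²·(6-(9/2))²·(3·4·6-(3·4+2)·(6-(9/2)))/(6·6³·10000) = -17/240000 m
Load 2 — uniform load w=9 kN/m over full span:
  y_2 = -wx²(L-x)²/(24EI) = -9·(9/2)²·(6-(9/2))²/(24·10000) = -2187/1280000 m
Superposition: y = Σ y_i = -6833/3840000 m ≈ -0.001779 m

y(9/2) = -6833/3840000 m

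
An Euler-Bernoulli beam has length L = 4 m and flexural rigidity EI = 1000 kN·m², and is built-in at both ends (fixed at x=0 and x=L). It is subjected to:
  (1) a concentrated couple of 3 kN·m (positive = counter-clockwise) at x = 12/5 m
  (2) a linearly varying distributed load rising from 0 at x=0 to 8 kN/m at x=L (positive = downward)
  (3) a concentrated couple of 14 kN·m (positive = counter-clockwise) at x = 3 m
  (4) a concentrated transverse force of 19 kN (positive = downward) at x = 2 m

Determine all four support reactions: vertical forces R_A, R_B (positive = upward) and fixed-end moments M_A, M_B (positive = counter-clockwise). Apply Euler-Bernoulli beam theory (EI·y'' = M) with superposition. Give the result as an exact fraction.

R_A = 7727/400 kN, M_A = 11461/600 kN·m, R_B = 6273/400 kN, M_B = -3633/200 kN·m

Load 1 — applied couple M₀=3 kN·m at a=12/5 m (b=L-a=8/5):
  R_A = 6M₀ab/L³ = 6·3·(12/5)·(8/5)/4³ = 27/25 kN
  M_A = M₀b(2a-b)/L² = 3·(8/5)·(2·(12/5)-(8/5))/4² = 24/25 kN·m
  R_B = -6M₀ab/L³ = -6·3·(12/5)·(8/5)/4³ = -27/25 kN
  M_B = M₀a(2b-a)/L² = 3·(12/5)·(2·(8/5)-(12/5))/4² = 9/25 kN·m
Load 2 — triangular load w₀=8 kN/m (0→w₀ over full span):
  R_A = 3w₀L/20 = 3·8·4/20 = 24/5 kN
  M_A = w₀L²/30 = 8·4²/30 = 64/15 kN·m
  R_B = 7w₀L/20 = 7·8·4/20 = 56/5 kN
  M_B = -w₀L²/20 = -8·4²/20 = -32/5 kN·m
Load 3 — applied couple M₀=14 kN·m at a=3 m (b=L-a=1):
  R_A = 6M₀ab/L³ = 6·14·3·1/4³ = 63/16 kN
  M_A = M₀b(2a-b)/L² = 14·1·(2·3-1)/4² = 35/8 kN·m
  R_B = -6M₀ab/L³ = -6·14·3·1/4³ = -63/16 kN
  M_B = M₀a(2b-a)/L² = 14·3·(2·1-3)/4² = -21/8 kN·m
Load 4 — point force P=19 kN at a=2 m (b=L-a=2):
  R_A = Pb²(3a+b)/L³ = 19·2²·(3·2+2)/4³ = 19/2 kN
  M_A = Pab²/L² = 19·2·2²/4² = 19/2 kN·m
  R_B = Pa²(a+3b)/L³ = 19·2²·(2+3·2)/4³ = 19/2 kN
  M_B = -Pa²b/L² = -19·2²·2/4² = -19/2 kN·m
Superposition: R_A = 7727/400 kN, M_A = 11461/600 kN·m, R_B = 6273/400 kN, M_B = -3633/200 kN·m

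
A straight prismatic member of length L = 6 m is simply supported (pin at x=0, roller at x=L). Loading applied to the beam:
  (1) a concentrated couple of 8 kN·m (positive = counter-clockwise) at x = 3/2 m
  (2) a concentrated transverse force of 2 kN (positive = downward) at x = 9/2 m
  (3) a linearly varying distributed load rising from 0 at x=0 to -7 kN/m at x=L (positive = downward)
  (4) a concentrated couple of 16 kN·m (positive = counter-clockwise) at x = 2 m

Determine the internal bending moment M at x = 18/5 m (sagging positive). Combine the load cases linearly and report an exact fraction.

M(18/5) = -2991/125 kN·m

Load 1 — applied couple M₀=8 kN·m at a=3/2 m (b=L-a=9/2):
  M_1 = M₀x/L - M₀  [x>a] = 8·(18/5)/6 - 8 = -16/5 kN·m
Load 2 — point force P=2 kN at a=9/2 m (b=L-a=3/2):
  M_2 = Pbx/L  [x≤a] = 2·(3/2)·(18/5)/6 = 9/5 kN·m
Load 3 — triangular load w₀=-7 kN/m (0→w₀ over full span):
  M_3 = w₀Lx/6 - w₀x³/(6L) = (-7)·6·(18/5)/6 - (-7)·(18/5)³/(6·6) = -2016/125 kN·m
Load 4 — applied couple M₀=16 kN·m at a=2 m (b=L-a=4):
  M_4 = M₀x/L - M₀  [x>a] = 16·(18/5)/6 - 16 = -32/5 kN·m
Superposition: M = Σ M_i = -2991/125 kN·m ≈ -23.928000 kN·m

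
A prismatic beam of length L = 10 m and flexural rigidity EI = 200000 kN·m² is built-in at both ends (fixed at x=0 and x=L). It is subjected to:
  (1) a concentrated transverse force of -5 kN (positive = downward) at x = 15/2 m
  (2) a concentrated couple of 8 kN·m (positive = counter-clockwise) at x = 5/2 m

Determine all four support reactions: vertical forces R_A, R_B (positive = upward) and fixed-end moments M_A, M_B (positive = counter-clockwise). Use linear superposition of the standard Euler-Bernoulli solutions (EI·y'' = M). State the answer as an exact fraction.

R_A = 19/160 kN, M_A = -123/32 kN·m, R_B = -819/160 kN, M_B = 305/32 kN·m

Load 1 — point force P=-5 kN at a=15/2 m (b=L-a=5/2):
  R_A = Pb²(3a+b)/L³ = (-5)·(5/2)²·(3·(15/2)+(5/2))/10³ = -25/32 kN
  M_A = Pab²/L² = (-5)·(15/2)·(5/2)²/10² = -75/32 kN·m
  R_B = Pa²(a+3b)/L³ = (-5)·(15/2)²·((15/2)+3·(5/2))/10³ = -135/32 kN
  M_B = -Pa²b/L² = -(-5)·(15/2)²·(5/2)/10² = 225/32 kN·m
Load 2 — applied couple M₀=8 kN·m at a=5/2 m (b=L-a=15/2):
  R_A = 6M₀ab/L³ = 6·8·(5/2)·(15/2)/10³ = 9/10 kN
  M_A = M₀b(2a-b)/L² = 8·(15/2)·(2·(5/2)-(15/2))/10² = -3/2 kN·m
  R_B = -6M₀ab/L³ = -6·8·(5/2)·(15/2)/10³ = -9/10 kN
  M_B = M₀a(2b-a)/L² = 8·(5/2)·(2·(15/2)-(5/2))/10² = 5/2 kN·m
Superposition: R_A = 19/160 kN, M_A = -123/32 kN·m, R_B = -819/160 kN, M_B = 305/32 kN·m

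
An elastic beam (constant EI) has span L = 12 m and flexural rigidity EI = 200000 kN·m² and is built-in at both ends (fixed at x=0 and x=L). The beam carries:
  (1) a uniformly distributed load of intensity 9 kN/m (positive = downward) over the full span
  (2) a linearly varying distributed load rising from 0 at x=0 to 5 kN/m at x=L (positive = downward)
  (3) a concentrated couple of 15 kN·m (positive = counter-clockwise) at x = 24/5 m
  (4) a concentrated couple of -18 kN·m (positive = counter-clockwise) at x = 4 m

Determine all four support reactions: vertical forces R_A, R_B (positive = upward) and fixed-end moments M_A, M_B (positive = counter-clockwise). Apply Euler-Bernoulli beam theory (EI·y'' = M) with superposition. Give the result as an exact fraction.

R_A = 314/5 kN, M_A = 669/5 kN·m, R_B = 376/5 kN, M_B = -726/5 kN·m

Load 1 — uniform load w=9 kN/m over full span:
  R_A = wL/2 = 9·12/2 = 54 kN
  M_A = wL²/12 = 9·12²/12 = 108 kN·m
  R_B = wL/2 = 9·12/2 = 54 kN
  M_B = -wL²/12 = -9·12²/12 = -108 kN·m
Load 2 — triangular load w₀=5 kN/m (0→w₀ over full span):
  R_A = 3w₀L/20 = 3·5·12/20 = 9 kN
  M_A = w₀L²/30 = 5·12²/30 = 24 kN·m
  R_B = 7w₀L/20 = 7·5·12/20 = 21 kN
  M_B = -w₀L²/20 = -5·12²/20 = -36 kN·m
Load 3 — applied couple M₀=15 kN·m at a=24/5 m (b=L-a=36/5):
  R_A = 6M₀ab/L³ = 6·15·(24/5)·(36/5)/12³ = 9/5 kN
  M_A = M₀b(2a-b)/L² = 15·(36/5)·(2·(24/5)-(36/5))/12² = 9/5 kN·m
  R_B = -6M₀ab/L³ = -6·15·(24/5)·(36/5)/12³ = -9/5 kN
  M_B = M₀a(2b-a)/L² = 15·(24/5)·(2·(36/5)-(24/5))/12² = 24/5 kN·m
Load 4 — applied couple M₀=-18 kN·m at a=4 m (b=L-a=8):
  R_A = 6M₀ab/L³ = 6·(-18)·4·8/12³ = -2 kN
  M_A = M₀b(2a-b)/L² = (-18)·8·(2·4-8)/12² = 0 kN·m
  R_B = -6M₀ab/L³ = -6·(-18)·4·8/12³ = 2 kN
  M_B = M₀a(2b-a)/L² = (-18)·4·(2·8-4)/12² = -6 kN·m
Superposition: R_A = 314/5 kN, M_A = 669/5 kN·m, R_B = 376/5 kN, M_B = -726/5 kN·m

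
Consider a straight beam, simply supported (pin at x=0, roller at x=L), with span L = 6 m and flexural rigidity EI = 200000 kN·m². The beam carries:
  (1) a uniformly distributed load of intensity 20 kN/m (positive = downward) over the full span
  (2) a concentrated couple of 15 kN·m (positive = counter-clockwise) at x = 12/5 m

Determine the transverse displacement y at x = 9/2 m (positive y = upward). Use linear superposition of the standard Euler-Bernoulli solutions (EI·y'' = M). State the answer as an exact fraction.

Load 1 — uniform load w=20 kN/m over full span:
  y_1 = -wx(L³-2Lx²+x³)/(24EI) = -20·(9/2)·(6³-2·6·(9/2)²+(9/2)³)/(24·200000) = -1539/1280000 m
Load 2 — applied couple M₀=15 kN·m at a=12/5 m (b=L-a=18/5):
  y_2 = (M₀x³/(6L)-M₀(x-a)²/2+C₁x)/EI  [x>a] with C₁=M₀(3b²-L²)/(6L)=6/5 = (15·(9/2)³/(6·6)-15·((9/2)-(12/5))²/2+(6/5)·(9/2))/200000 = 1647/32000000 m
Superposition: y = Σ y_i = -9207/8000000 m ≈ -0.001151 m

y(9/2) = -9207/8000000 m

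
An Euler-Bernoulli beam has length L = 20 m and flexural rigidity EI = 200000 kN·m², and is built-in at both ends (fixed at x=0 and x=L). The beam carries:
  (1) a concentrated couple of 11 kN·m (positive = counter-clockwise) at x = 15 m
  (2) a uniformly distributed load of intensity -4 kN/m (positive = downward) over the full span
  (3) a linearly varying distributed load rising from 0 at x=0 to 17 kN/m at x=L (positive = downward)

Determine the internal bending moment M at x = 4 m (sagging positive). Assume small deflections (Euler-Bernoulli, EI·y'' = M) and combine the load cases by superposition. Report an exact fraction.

M(4) = -2189/80 kN·m

Load 1 — applied couple M₀=11 kN·m at a=15 m (b=L-a=5):
  M_1 = R_Ax - M_A  [x≤a] with R_A=99/160, M_A=55/16 = (99/160)·4 - (55/16) = -77/80 kN·m
Load 2 — uniform load w=-4 kN/m over full span:
  M_2 = wLx/2 - wL²/12 - wx²/2 = (-4)·20·4/2 - (-4)·20²/12 - (-4)·4²/2 = 16/3 kN·m
Load 3 — triangular load w₀=17 kN/m (0→w₀ over full span):
  M_3 = 3w₀Lx/20 - w₀L²/30 - w₀x³/(6L) = 3·17·20·4/20 - 17·20²/30 - 17·4³/(6·20) = -476/15 kN·m
Superposition: M = Σ M_i = -2189/80 kN·m ≈ -27.362500 kN·m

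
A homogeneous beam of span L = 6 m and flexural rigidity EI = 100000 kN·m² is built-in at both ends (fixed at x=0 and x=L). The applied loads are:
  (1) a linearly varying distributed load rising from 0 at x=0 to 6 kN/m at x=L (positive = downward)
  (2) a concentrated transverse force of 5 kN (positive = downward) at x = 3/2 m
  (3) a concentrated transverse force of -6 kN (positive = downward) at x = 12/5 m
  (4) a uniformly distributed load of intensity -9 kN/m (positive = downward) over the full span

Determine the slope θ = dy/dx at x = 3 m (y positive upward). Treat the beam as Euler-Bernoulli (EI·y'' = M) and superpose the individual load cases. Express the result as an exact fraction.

θ(3) = -6687/800000000 rad

Load 1 — triangular load w₀=6 kN/m (0→w₀ over full span):
  θ_1 = -w₀(2x(L-x)(L-2x)(x+2L)+x²(L-x)²)/(120LEI) = -6·(2·3·(6-3)·(6-2·3)·(3+2·6)+3²·(6-3)²)/(120·6·100000) = -27/4000000 rad
Load 2 — point force P=5 kN at a=3/2 m (b=L-a=9/2):
  θ_2 = Pa²(L-x)(2bL-(3b+a)(L-x))/(2L³EI)  [x>a] = 5·(3/2)²·(6-3)·(2·(9/2)·6-(3·(9/2)+(3/2))·(6-3))/(2·6³·100000) = 9/1280000 rad
Load 3 — point force P=-6 kN at a=12/5 m (b=L-a=18/5):
  θ_3 = Pa²(L-x)(2bL-(3b+a)(L-x))/(2L³EI)  [x>a] = (-6)·(12/5)²·(6-3)·(2·(18/5)·6-(3·(18/5)+(12/5))·(6-3))/(2·6³·100000) = -27/3125000 rad
Load 4 — uniform load w=-9 kN/m over full span:
  θ_4 = -wx(L-x)(L-2x)/(12EI) = -(-9)·3·(6-3)·(6-2·3)/(12·100000) = 0 rad
Superposition: θ = Σ θ_i = -6687/800000000 rad ≈ -0.000008 rad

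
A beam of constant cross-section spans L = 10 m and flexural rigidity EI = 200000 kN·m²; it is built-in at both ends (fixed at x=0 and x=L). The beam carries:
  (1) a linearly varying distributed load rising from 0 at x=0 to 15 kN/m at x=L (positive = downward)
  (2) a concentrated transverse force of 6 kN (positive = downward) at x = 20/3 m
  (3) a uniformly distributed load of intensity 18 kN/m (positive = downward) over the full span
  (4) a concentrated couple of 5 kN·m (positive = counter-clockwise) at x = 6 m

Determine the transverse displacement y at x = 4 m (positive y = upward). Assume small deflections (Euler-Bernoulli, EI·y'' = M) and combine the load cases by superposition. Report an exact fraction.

y(4) = -26531/8437500 m

Load 1 — triangular load w₀=15 kN/m (0→w₀ over full span):
  y_1 = -w₀x²(L-x)²(x+2L)/(120LEI) = -15·4²·(10-4)²·(4+2·10)/(120·10·200000) = -27/31250 m
Load 2 — point force P=6 kN at a=20/3 m (b=L-a=10/3):
  y_2 = -Pb²x²(3aL-(3a+b)x)/(6L³EI)  [x≤a] = -6·(10/3)²·4²·(3·(20/3)·10-(3·(20/3)+(10/3))·4)/(6·10³·200000) = -8/84375 m
Load 3 — uniform load w=18 kN/m over full span:
  y_3 = -wx²(L-x)²/(24EI) = -18·4²·(10-4)²/(24·200000) = -27/12500 m
Load 4 — applied couple M₀=5 kN·m at a=6 m (b=L-a=4):
  y_4 = (R_Ax³/6 - M_Ax²/2)/EI  [x≤a] with R_A=18/25, M_A=8/5 = ((18/25)·4³/6 - (8/5)·4²/2)/200000 = -2/78125 m
Superposition: y = Σ y_i = -26531/8437500 m ≈ -0.003144 m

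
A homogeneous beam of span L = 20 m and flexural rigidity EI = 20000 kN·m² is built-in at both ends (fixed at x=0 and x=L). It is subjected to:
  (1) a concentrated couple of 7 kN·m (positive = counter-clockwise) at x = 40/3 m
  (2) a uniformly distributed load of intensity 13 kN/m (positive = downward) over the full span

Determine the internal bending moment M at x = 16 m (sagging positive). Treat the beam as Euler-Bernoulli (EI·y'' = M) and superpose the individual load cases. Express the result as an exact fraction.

Load 1 — applied couple M₀=7 kN·m at a=40/3 m (b=L-a=20/3):
  M_1 = R_Ax - M_A - M₀  [x>a] with R_A=7/15, M_A=7/3 = (7/15)·16 - (7/3) - 7 = -28/15 kN·m
Load 2 — uniform load w=13 kN/m over full span:
  M_2 = wLx/2 - wL²/12 - wx²/2 = 13·20·16/2 - 13·20²/12 - 13·16²/2 = -52/3 kN·m
Superposition: M = Σ M_i = -96/5 kN·m ≈ -19.200000 kN·m

M(16) = -96/5 kN·m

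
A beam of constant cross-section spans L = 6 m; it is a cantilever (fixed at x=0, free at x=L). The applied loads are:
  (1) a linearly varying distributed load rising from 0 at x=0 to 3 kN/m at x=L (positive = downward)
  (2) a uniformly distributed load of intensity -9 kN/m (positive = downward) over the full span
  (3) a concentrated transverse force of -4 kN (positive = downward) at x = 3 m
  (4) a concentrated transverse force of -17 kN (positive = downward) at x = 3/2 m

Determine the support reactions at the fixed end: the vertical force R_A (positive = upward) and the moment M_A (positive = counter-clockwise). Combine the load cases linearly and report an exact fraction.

R_A = -66 kN, M_A = -327/2 kN·m

Load 1 — triangular load w₀=3 kN/m (0→w₀ over full span):
  R_A = w₀L/2 = 3·6/2 = 9 kN
  M_A = w₀L²/3 = 3·6²/3 = 36 kN·m
Load 2 — uniform load w=-9 kN/m over full span:
  R_A = wL = (-9)·6 = -54 kN
  M_A = wL²/2 = (-9)·6²/2 = -162 kN·m
Load 3 — point force P=-4 kN at a=3 m (b=L-a=3):
  R_A = P = (-4) = -4 kN
  M_A = Pa = (-4)·3 = -12 kN·m
Load 4 — point force P=-17 kN at a=3/2 m (b=L-a=9/2):
  R_A = P = (-17) = -17 kN
  M_A = Pa = (-17)·(3/2) = -51/2 kN·m
Superposition: R_A = -66 kN, M_A = -327/2 kN·m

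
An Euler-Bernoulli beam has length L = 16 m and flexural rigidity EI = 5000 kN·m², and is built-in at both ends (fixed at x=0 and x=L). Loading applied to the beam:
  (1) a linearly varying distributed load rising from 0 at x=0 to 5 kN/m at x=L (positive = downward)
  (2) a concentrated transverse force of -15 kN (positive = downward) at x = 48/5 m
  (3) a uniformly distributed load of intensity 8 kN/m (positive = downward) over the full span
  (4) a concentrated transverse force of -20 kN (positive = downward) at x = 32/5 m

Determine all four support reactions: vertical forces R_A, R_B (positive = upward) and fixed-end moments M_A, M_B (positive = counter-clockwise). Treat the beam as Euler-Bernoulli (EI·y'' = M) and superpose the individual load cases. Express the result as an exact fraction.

Load 1 — triangular load w₀=5 kN/m (0→w₀ over full span):
  R_A = 3w₀L/20 = 3·5·16/20 = 12 kN
  M_A = w₀L²/30 = 5·16²/30 = 128/3 kN·m
  R_B = 7w₀L/20 = 7·5·16/20 = 28 kN
  M_B = -w₀L²/20 = -5·16²/20 = -64 kN·m
Load 2 — point force P=-15 kN at a=48/5 m (b=L-a=32/5):
  R_A = Pb²(3a+b)/L³ = (-15)·(32/5)²·(3·(48/5)+(32/5))/16³ = -132/25 kN
  M_A = Pab²/L² = (-15)·(48/5)·(32/5)²/16² = -576/25 kN·m
  R_B = Pa²(a+3b)/L³ = (-15)·(48/5)²·((48/5)+3·(32/5))/16³ = -243/25 kN
  M_B = -Pa²b/L² = -(-15)·(48/5)²·(32/5)/16² = 864/25 kN·m
Load 3 — uniform load w=8 kN/m over full span:
  R_A = wL/2 = 8·16/2 = 64 kN
  M_A = wL²/12 = 8·16²/12 = 512/3 kN·m
  R_B = wL/2 = 8·16/2 = 64 kN
  M_B = -wL²/12 = -8·16²/12 = -512/3 kN·m
Load 4 — point force P=-20 kN at a=32/5 m (b=L-a=48/5):
  R_A = Pb²(3a+b)/L³ = (-20)·(48/5)²·(3·(32/5)+(48/5))/16³ = -324/25 kN
  M_A = Pab²/L² = (-20)·(32/5)·(48/5)²/16² = -1152/25 kN·m
  R_B = Pa²(a+3b)/L³ = (-20)·(32/5)²·((32/5)+3·(48/5))/16³ = -176/25 kN
  M_B = -Pa²b/L² = -(-20)·(32/5)²·(48/5)/16² = 768/25 kN·m
Superposition: R_A = 1444/25 kN, M_A = 10816/75 kN·m, R_B = 1881/25 kN, M_B = -12704/75 kN·m

R_A = 1444/25 kN, M_A = 10816/75 kN·m, R_B = 1881/25 kN, M_B = -12704/75 kN·m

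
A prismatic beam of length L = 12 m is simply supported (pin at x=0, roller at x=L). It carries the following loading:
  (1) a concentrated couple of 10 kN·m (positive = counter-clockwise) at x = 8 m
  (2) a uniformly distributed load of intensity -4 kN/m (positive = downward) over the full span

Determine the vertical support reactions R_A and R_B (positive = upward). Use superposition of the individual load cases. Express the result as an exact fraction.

R_A = -139/6 kN, R_B = -149/6 kN

Load 1 — applied couple M₀=10 kN·m at a=8 m (b=L-a=4):
  R_A = M₀/L = 10/12 = 5/6 kN
  R_B = -M₀/L = -10/12 = -5/6 kN
Load 2 — uniform load w=-4 kN/m over full span:
  R_A = wL/2 = (-4)·12/2 = -24 kN
  R_B = wL/2 = (-4)·12/2 = -24 kN
Superposition: R_A = -139/6 kN, R_B = -149/6 kN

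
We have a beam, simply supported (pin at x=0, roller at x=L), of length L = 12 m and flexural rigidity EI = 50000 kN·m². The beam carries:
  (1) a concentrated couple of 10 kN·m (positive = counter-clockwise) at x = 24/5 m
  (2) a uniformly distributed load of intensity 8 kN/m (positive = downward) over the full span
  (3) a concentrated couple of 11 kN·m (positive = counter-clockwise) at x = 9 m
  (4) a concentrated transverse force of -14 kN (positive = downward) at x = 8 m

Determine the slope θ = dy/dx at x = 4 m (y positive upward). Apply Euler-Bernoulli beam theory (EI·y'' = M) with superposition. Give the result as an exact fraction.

θ(4) = -78259/18000000 rad

Load 1 — applied couple M₀=10 kN·m at a=24/5 m (b=L-a=36/5):
  θ_1 = (M₀x²/(2L)+C₁)/EI  [x≤a] with C₁=M₀(3b²-L²)/(6L)=8/5 = (10·4²/(2·12)+(8/5))/50000 = 31/187500 rad
Load 2 — uniform load w=8 kN/m over full span:
  θ_2 = -w(L³-6Lx²+4x³)/(24EI) = -8·(12³-6·12·4²+4·4³)/(24·50000) = -52/9375 rad
Load 3 — applied couple M₀=11 kN·m at a=9 m (b=L-a=3):
  θ_3 = (M₀x²/(2L)+C₁)/EI  [x≤a] with C₁=M₀(3b²-L²)/(6L)=-143/8 = (11·4²/(2·12)+(-143/8))/50000 = -253/1200000 rad
Load 4 — point force P=-14 kN at a=8 m (b=L-a=4):
  θ_4 = -Pb(L²-b²-3x²)/(6LEI)  [x≤a] = -(-14)·4·(12²-4²-3·4²)/(6·12·50000) = 7/5625 rad
Superposition: θ = Σ θ_i = -78259/18000000 rad ≈ -0.004348 rad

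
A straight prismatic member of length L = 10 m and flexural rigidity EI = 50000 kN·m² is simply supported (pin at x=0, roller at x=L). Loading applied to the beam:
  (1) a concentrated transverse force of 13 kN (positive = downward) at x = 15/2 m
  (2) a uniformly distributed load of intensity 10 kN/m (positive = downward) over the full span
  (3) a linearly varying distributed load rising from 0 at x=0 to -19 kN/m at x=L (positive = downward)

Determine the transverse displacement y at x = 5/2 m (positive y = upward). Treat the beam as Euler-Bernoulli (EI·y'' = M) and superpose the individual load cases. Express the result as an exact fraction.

y(5/2) = -2501/614400 m

Load 1 — point force P=13 kN at a=15/2 m (b=L-a=5/2):
  y_1 = -Pbx(L²-b²-x²)/(6LEI)  [x≤a] = -13·(5/2)·(5/2)·(10²-(5/2)²-(5/2)²)/(6·10·50000) = -91/38400 m
Load 2 — uniform load w=10 kN/m over full span:
  y_2 = -wx(L³-2Lx²+x³)/(24EI) = -10·(5/2)·(10³-2·10·(5/2)²+(5/2)³)/(24·50000) = -19/1024 m
Load 3 — triangular load w₀=-19 kN/m (0→w₀ over full span):
  y_3 = -w₀x(7L⁴-10L²x²+3x⁴)/(360LEI) = -(-19)·(5/2)·(7·10⁴-10·10²·(5/2)²+3·(5/2)⁴)/(360·10·50000) = 2071/122880 m
Superposition: y = Σ y_i = -2501/614400 m ≈ -0.004071 m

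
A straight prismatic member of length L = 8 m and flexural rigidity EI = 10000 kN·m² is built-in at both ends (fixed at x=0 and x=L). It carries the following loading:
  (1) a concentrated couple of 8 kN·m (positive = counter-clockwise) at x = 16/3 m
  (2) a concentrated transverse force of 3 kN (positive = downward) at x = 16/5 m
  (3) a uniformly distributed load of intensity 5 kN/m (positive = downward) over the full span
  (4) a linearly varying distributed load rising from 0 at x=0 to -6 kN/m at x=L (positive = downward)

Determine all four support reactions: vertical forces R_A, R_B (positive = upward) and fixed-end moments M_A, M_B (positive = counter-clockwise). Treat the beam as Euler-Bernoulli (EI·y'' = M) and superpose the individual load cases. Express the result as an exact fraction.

R_A = 6029/375 kN, M_A = 7496/375 kN·m, R_B = 1096/375 kN, M_B = -3664/375 kN·m

Load 1 — applied couple M₀=8 kN·m at a=16/3 m (b=L-a=8/3):
  R_A = 6M₀ab/L³ = 6·8·(16/3)·(8/3)/8³ = 4/3 kN
  M_A = M₀b(2a-b)/L² = 8·(8/3)·(2·(16/3)-(8/3))/8² = 8/3 kN·m
  R_B = -6M₀ab/L³ = -6·8·(16/3)·(8/3)/8³ = -4/3 kN
  M_B = M₀a(2b-a)/L² = 8·(16/3)·(2·(8/3)-(16/3))/8² = 0 kN·m
Load 2 — point force P=3 kN at a=16/5 m (b=L-a=24/5):
  R_A = Pb²(3a+b)/L³ = 3·(24/5)²·(3·(16/5)+(24/5))/8³ = 243/125 kN
  M_A = Pab²/L² = 3·(16/5)·(24/5)²/8² = 432/125 kN·m
  R_B = Pa²(a+3b)/L³ = 3·(16/5)²·((16/5)+3·(24/5))/8³ = 132/125 kN
  M_B = -Pa²b/L² = -3·(16/5)²·(24/5)/8² = -288/125 kN·m
Load 3 — uniform load w=5 kN/m over full span:
  R_A = wL/2 = 5·8/2 = 20 kN
  M_A = wL²/12 = 5·8²/12 = 80/3 kN·m
  R_B = wL/2 = 5·8/2 = 20 kN
  M_B = -wL²/12 = -5·8²/12 = -80/3 kN·m
Load 4 — triangular load w₀=-6 kN/m (0→w₀ over full span):
  R_A = 3w₀L/20 = 3·(-6)·8/20 = -36/5 kN
  M_A = w₀L²/30 = (-6)·8²/30 = -64/5 kN·m
  R_B = 7w₀L/20 = 7·(-6)·8/20 = -84/5 kN
  M_B = -w₀L²/20 = -(-6)·8²/20 = 96/5 kN·m
Superposition: R_A = 6029/375 kN, M_A = 7496/375 kN·m, R_B = 1096/375 kN, M_B = -3664/375 kN·m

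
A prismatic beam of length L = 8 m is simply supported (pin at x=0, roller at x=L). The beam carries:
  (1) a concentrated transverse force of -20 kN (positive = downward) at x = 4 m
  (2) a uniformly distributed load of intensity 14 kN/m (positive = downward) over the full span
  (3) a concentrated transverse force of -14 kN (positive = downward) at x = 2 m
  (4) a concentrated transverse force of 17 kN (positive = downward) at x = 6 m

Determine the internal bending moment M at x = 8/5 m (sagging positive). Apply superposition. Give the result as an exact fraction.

Load 1 — point force P=-20 kN at a=4 m (b=L-a=4):
  M_1 = Pbx/L  [x≤a] = (-20)·4·(8/5)/8 = -16 kN·m
Load 2 — uniform load w=14 kN/m over full span:
  M_2 = wx(L-x)/2 = 14·(8/5)·(8-(8/5))/2 = 1792/25 kN·m
Load 3 — point force P=-14 kN at a=2 m (b=L-a=6):
  M_3 = Pbx/L  [x≤a] = (-14)·6·(8/5)/8 = -84/5 kN·m
Load 4 — point force P=17 kN at a=6 m (b=L-a=2):
  M_4 = Pbx/L  [x≤a] = 17·2·(8/5)/8 = 34/5 kN·m
Superposition: M = Σ M_i = 1142/25 kN·m ≈ 45.680000 kN·m

M(8/5) = 1142/25 kN·m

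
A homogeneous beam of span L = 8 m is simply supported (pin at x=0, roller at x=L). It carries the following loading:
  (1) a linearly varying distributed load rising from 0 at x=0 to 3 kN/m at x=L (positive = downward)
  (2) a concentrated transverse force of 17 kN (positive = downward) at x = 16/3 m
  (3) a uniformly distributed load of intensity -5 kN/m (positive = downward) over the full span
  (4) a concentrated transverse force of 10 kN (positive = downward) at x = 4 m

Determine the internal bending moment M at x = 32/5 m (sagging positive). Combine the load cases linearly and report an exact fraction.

M(32/5) = 3656/375 kN·m

Load 1 — triangular load w₀=3 kN/m (0→w₀ over full span):
  M_1 = w₀Lx/6 - w₀x³/(6L) = 3·8·(32/5)/6 - 3·(32/5)³/(6·8) = 1152/125 kN·m
Load 2 — point force P=17 kN at a=16/3 m (b=L-a=8/3):
  M_2 = Pa(L-x)/L  [x>a] = 17·(16/3)·(8-(32/5))/8 = 272/15 kN·m
Load 3 — uniform load w=-5 kN/m over full span:
  M_3 = wx(L-x)/2 = (-5)·(32/5)·(8-(32/5))/2 = -128/5 kN·m
Load 4 — point force P=10 kN at a=4 m (b=L-a=4):
  M_4 = Pa(L-x)/L  [x>a] = 10·4·(8-(32/5))/8 = 8 kN·m
Superposition: M = Σ M_i = 3656/375 kN·m ≈ 9.749333 kN·m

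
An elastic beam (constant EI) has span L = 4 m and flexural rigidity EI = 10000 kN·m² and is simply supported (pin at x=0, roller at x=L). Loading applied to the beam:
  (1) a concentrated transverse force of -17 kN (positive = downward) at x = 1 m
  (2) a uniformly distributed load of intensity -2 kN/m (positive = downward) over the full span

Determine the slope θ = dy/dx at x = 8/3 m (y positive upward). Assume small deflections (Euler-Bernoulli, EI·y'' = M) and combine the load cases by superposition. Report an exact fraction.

θ(8/3) = -6101/6480000 rad

Load 1 — point force P=-17 kN at a=1 m (b=L-a=3):
  θ_1 = -Pa(2L²-6Lx+3x²+a²)/(6LEI)  [x>a] = -(-17)·1·(2·4²-6·4·(8/3)+3·(8/3)²+1²)/(6·4·10000) = -493/720000 rad
Load 2 — uniform load w=-2 kN/m over full span:
  θ_2 = -w(L³-6Lx²+4x³)/(24EI) = -(-2)·(4³-6·4·(8/3)²+4·(8/3)³)/(24·10000) = -13/50625 rad
Superposition: θ = Σ θ_i = -6101/6480000 rad ≈ -0.000942 rad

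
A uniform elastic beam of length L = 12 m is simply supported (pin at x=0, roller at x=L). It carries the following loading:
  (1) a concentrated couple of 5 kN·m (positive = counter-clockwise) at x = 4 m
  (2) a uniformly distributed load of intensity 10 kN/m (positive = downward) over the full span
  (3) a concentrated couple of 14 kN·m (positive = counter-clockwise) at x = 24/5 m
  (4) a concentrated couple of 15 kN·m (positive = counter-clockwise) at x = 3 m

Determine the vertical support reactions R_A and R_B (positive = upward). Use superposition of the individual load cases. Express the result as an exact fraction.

R_A = 377/6 kN, R_B = 343/6 kN

Load 1 — applied couple M₀=5 kN·m at a=4 m (b=L-a=8):
  R_A = M₀/L = 5/12 kN
  R_B = -M₀/L = -5/12 kN
Load 2 — uniform load w=10 kN/m over full span:
  R_A = wL/2 = 10·12/2 = 60 kN
  R_B = wL/2 = 10·12/2 = 60 kN
Load 3 — applied couple M₀=14 kN·m at a=24/5 m (b=L-a=36/5):
  R_A = M₀/L = 14/12 = 7/6 kN
  R_B = -M₀/L = -14/12 = -7/6 kN
Load 4 — applied couple M₀=15 kN·m at a=3 m (b=L-a=9):
  R_A = M₀/L = 15/12 = 5/4 kN
  R_B = -M₀/L = -15/12 = -5/4 kN
Superposition: R_A = 377/6 kN, R_B = 343/6 kN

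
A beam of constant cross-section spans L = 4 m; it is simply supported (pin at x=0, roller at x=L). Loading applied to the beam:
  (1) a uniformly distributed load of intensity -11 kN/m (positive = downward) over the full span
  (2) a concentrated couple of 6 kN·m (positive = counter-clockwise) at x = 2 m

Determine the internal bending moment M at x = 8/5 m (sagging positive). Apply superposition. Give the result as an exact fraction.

Load 1 — uniform load w=-11 kN/m over full span:
  M_1 = wx(L-x)/2 = (-11)·(8/5)·(4-(8/5))/2 = -528/25 kN·m
Load 2 — applied couple M₀=6 kN·m at a=2 m (b=L-a=2):
  M_2 = M₀x/L  [x≤a] = 6·(8/5)/4 = 12/5 kN·m
Superposition: M = Σ M_i = -468/25 kN·m ≈ -18.720000 kN·m

M(8/5) = -468/25 kN·m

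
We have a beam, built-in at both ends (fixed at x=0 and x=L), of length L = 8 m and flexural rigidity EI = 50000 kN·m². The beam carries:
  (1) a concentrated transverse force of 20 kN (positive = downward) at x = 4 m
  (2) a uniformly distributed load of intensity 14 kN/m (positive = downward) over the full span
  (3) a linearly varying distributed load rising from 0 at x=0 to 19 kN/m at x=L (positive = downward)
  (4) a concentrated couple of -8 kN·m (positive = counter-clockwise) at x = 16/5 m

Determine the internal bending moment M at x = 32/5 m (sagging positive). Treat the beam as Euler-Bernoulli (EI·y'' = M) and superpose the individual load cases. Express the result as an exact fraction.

M(32/5) = -2108/375 kN·m

Load 1 — point force P=20 kN at a=4 m (b=L-a=4):
  M_1 = Pa²(a+3b)(L-x)/L³ - Pa²b/L²  [x>a] = 20·4²·(4+3·4)·(8-(32/5))/8³ - 20·4²·4/8² = -4 kN·m
Load 2 — uniform load w=14 kN/m over full span:
  M_2 = wLx/2 - wL²/12 - wx²/2 = 14·8·(32/5)/2 - 14·8²/12 - 14·(32/5)²/2 = -224/75 kN·m
Load 3 — triangular load w₀=19 kN/m (0→w₀ over full span):
  M_3 = 3w₀Lx/20 - w₀L²/30 - w₀x³/(6L) = 3·19·8·(32/5)/20 - 19·8²/30 - 19·(32/5)³/(6·8) = 608/375 kN·m
Load 4 — applied couple M₀=-8 kN·m at a=16/5 m (b=L-a=24/5):
  M_4 = R_Ax - M_A - M₀  [x>a] with R_A=-36/25, M_A=-24/25 = (-36/25)·(32/5) - (-24/25) - (-8) = -32/125 kN·m
Superposition: M = Σ M_i = -2108/375 kN·m ≈ -5.621333 kN·m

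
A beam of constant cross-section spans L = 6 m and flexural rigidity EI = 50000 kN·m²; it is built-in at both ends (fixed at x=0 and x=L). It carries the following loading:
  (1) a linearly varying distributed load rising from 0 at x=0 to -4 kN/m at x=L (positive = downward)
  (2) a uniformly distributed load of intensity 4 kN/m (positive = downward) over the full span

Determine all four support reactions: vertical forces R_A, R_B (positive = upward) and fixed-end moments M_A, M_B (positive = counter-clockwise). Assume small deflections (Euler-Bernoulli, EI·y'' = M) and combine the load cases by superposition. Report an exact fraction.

Load 1 — triangular load w₀=-4 kN/m (0→w₀ over full span):
  R_A = 3w₀L/20 = 3·(-4)·6/20 = -18/5 kN
  M_A = w₀L²/30 = (-4)·6²/30 = -24/5 kN·m
  R_B = 7w₀L/20 = 7·(-4)·6/20 = -42/5 kN
  M_B = -w₀L²/20 = -(-4)·6²/20 = 36/5 kN·m
Load 2 — uniform load w=4 kN/m over full span:
  R_A = wL/2 = 4·6/2 = 12 kN
  M_A = wL²/12 = 4·6²/12 = 12 kN·m
  R_B = wL/2 = 4·6/2 = 12 kN
  M_B = -wL²/12 = -4·6²/12 = -12 kN·m
Superposition: R_A = 42/5 kN, M_A = 36/5 kN·m, R_B = 18/5 kN, M_B = -24/5 kN·m

R_A = 42/5 kN, M_A = 36/5 kN·m, R_B = 18/5 kN, M_B = -24/5 kN·m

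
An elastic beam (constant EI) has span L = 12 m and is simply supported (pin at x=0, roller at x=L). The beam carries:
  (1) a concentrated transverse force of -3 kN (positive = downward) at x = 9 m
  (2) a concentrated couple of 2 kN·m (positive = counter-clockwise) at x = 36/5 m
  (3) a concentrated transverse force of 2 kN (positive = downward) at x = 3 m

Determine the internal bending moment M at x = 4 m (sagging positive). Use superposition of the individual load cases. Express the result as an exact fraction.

M(4) = 5/3 kN·m

Load 1 — point force P=-3 kN at a=9 m (b=L-a=3):
  M_1 = Pbx/L  [x≤a] = (-3)·3·4/12 = -3 kN·m
Load 2 — applied couple M₀=2 kN·m at a=36/5 m (b=L-a=24/5):
  M_2 = M₀x/L  [x≤a] = 2·4/12 = 2/3 kN·m
Load 3 — point force P=2 kN at a=3 m (b=L-a=9):
  M_3 = Pa(L-x)/L  [x>a] = 2·3·(12-4)/12 = 4 kN·m
Superposition: M = Σ M_i = 5/3 kN·m ≈ 1.666667 kN·m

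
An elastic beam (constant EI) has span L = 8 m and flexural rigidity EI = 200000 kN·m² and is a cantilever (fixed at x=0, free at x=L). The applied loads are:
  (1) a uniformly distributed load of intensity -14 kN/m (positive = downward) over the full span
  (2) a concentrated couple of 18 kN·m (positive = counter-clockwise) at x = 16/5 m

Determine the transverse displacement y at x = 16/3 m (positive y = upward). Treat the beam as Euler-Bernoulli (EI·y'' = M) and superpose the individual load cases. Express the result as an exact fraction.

y(16/3) = 401212/18984375 m

Load 1 — uniform load w=-14 kN/m over full span:
  y_1 = -wx²(x²-4Lx+6L²)/(24EI) = -(-14)·(16/3)²·((16/3)²-4·8·(16/3)+6·8²)/(24·200000) = 15232/759375 m
Load 2 — applied couple M₀=18 kN·m at a=16/5 m (b=L-a=24/5):
  y_2 = M₀a(2x-a)/(2EI)  [x>a] = 18·(16/5)·(2·(16/3)-(16/5))/(2·200000) = 84/78125 m
Superposition: y = Σ y_i = 401212/18984375 m ≈ 0.021134 m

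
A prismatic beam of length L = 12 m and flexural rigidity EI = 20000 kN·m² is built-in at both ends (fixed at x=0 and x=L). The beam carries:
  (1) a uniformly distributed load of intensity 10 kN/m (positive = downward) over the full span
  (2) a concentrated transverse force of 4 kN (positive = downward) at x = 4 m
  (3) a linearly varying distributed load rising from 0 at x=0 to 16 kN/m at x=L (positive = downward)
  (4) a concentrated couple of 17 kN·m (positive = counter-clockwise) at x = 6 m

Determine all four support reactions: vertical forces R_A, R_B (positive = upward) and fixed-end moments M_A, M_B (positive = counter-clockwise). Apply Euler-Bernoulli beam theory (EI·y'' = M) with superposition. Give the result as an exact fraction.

R_A = 101399/1080 kN, M_A = 37469/180 kN·m, R_B = 136201/1080 kN, M_B = -42211/180 kN·m

Load 1 — uniform load w=10 kN/m over full span:
  R_A = wL/2 = 10·12/2 = 60 kN
  M_A = wL²/12 = 10·12²/12 = 120 kN·m
  R_B = wL/2 = 10·12/2 = 60 kN
  M_B = -wL²/12 = -10·12²/12 = -120 kN·m
Load 2 — point force P=4 kN at a=4 m (b=L-a=8):
  R_A = Pb²(3a+b)/L³ = 4·8²·(3·4+8)/12³ = 80/27 kN
  M_A = Pab²/L² = 4·4·8²/12² = 64/9 kN·m
  R_B = Pa²(a+3b)/L³ = 4·4²·(4+3·8)/12³ = 28/27 kN
  M_B = -Pa²b/L² = -4·4²·8/12² = -32/9 kN·m
Load 3 — triangular load w₀=16 kN/m (0→w₀ over full span):
  R_A = 3w₀L/20 = 3·16·12/20 = 144/5 kN
  M_A = w₀L²/30 = 16·12²/30 = 384/5 kN·m
  R_B = 7w₀L/20 = 7·16·12/20 = 336/5 kN
  M_B = -w₀L²/20 = -16·12²/20 = -576/5 kN·m
Load 4 — applied couple M₀=17 kN·m at a=6 m (b=L-a=6):
  R_A = 6M₀ab/L³ = 6·17·6·6/12³ = 17/8 kN
  M_A = M₀b(2a-b)/L² = 17·6·(2·6-6)/12² = 17/4 kN·m
  R_B = -6M₀ab/L³ = -6·17·6·6/12³ = -17/8 kN
  M_B = M₀a(2b-a)/L² = 17·6·(2·6-6)/12² = 17/4 kN·m
Superposition: R_A = 101399/1080 kN, M_A = 37469/180 kN·m, R_B = 136201/1080 kN, M_B = -42211/180 kN·m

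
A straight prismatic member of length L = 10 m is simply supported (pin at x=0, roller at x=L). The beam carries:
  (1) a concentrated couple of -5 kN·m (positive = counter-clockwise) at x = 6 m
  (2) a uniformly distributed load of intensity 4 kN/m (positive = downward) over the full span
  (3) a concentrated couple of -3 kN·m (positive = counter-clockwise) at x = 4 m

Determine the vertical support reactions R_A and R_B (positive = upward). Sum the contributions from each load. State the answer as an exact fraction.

R_A = 96/5 kN, R_B = 104/5 kN

Load 1 — applied couple M₀=-5 kN·m at a=6 m (b=L-a=4):
  R_A = M₀/L = (-5)/10 = -1/2 kN
  R_B = -M₀/L = -(-5)/10 = 1/2 kN
Load 2 — uniform load w=4 kN/m over full span:
  R_A = wL/2 = 4·10/2 = 20 kN
  R_B = wL/2 = 4·10/2 = 20 kN
Load 3 — applied couple M₀=-3 kN·m at a=4 m (b=L-a=6):
  R_A = M₀/L = (-3)/10 = -3/10 kN
  R_B = -M₀/L = -(-3)/10 = 3/10 kN
Superposition: R_A = 96/5 kN, R_B = 104/5 kN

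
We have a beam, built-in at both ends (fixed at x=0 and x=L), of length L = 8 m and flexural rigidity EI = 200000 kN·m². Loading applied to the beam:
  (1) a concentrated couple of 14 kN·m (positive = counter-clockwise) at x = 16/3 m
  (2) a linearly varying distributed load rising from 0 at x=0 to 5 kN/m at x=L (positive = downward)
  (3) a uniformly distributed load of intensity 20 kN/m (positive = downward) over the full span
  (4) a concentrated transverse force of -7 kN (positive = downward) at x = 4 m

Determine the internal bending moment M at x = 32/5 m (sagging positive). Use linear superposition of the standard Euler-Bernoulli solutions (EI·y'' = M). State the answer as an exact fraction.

Load 1 — applied couple M₀=14 kN·m at a=16/3 m (b=L-a=8/3):
  M_1 = R_Ax - M_A - M₀  [x>a] with R_A=7/3, M_A=14/3 = (7/3)·(32/5) - (14/3) - 14 = -56/15 kN·m
Load 2 — triangular load w₀=5 kN/m (0→w₀ over full span):
  M_2 = 3w₀Lx/20 - w₀L²/30 - w₀x³/(6L) = 3·5·8·(32/5)/20 - 5·8²/30 - 5·(32/5)³/(6·8) = 32/75 kN·m
Load 3 — uniform load w=20 kN/m over full span:
  M_3 = wLx/2 - wL²/12 - wx²/2 = 20·8·(32/5)/2 - 20·8²/12 - 20·(32/5)²/2 = -64/15 kN·m
Load 4 — point force P=-7 kN at a=4 m (b=L-a=4):
  M_4 = Pa²(a+3b)(L-x)/L³ - Pa²b/L²  [x>a] = (-7)·4²·(4+3·4)·(8-(32/5))/8³ - (-7)·4²·4/8² = 7/5 kN·m
Superposition: M = Σ M_i = -463/75 kN·m ≈ -6.173333 kN·m

M(32/5) = -463/75 kN·m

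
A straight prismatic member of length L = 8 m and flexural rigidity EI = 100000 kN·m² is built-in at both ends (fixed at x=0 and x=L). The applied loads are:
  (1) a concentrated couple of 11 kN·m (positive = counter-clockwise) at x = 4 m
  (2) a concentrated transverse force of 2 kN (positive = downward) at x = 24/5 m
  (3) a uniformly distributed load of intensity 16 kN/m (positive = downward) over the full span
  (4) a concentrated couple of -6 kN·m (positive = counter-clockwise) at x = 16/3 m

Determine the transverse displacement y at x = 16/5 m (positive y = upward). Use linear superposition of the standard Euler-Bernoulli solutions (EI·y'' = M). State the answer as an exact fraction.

y(16/5) = -233413/146484375 m

Load 1 — applied couple M₀=11 kN·m at a=4 m (b=L-a=4):
  y_1 = (R_Ax³/6 - M_Ax²/2)/EI  [x≤a] with R_A=33/16, M_A=11/4 = ((33/16)·(16/5)³/6 - (11/4)·(16/5)²/2)/100000 = -11/390625 m
Load 2 — point force P=2 kN at a=24/5 m (b=L-a=16/5):
  y_2 = -Pb²x²(3aL-(3a+b)x)/(6L³EI)  [x≤a] = -2·(16/5)²·(16/5)²·(3·(24/5)·8-(3·(24/5)+(16/5))·(16/5))/(6·8³·100000) = -5888/146484375 m
Load 3 — uniform load w=16 kN/m over full span:
  y_3 = -wx²(L-x)²/(24EI) = -16·(16/5)²·(8-(16/5))²/(24·100000) = -3072/1953125 m
Load 4 — applied couple M₀=-6 kN·m at a=16/3 m (b=L-a=8/3):
  y_4 = (R_Ax³/6 - M_Ax²/2)/EI  [x≤a] with R_A=-1, M_A=-2 = ((-1)·(16/5)³/6 - (-2)·(16/5)²/2)/100000 = 56/1171875 m
Superposition: y = Σ y_i = -233413/146484375 m ≈ -0.001593 m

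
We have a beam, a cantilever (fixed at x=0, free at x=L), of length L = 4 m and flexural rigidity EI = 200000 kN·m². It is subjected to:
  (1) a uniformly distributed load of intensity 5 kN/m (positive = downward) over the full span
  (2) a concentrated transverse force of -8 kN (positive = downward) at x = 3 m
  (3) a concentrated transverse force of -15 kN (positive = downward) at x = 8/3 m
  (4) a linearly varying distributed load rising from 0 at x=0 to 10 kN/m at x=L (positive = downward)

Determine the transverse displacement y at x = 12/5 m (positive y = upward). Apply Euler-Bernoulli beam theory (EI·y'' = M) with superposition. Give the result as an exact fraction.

Load 1 — uniform load w=5 kN/m over full span:
  y_1 = -wx²(x²-4Lx+6L²)/(24EI) = -5·(12/5)²·((12/5)²-4·4·(12/5)+6·4²)/(24·200000) = -297/781250 m
Load 2 — point force P=-8 kN at a=3 m (b=L-a=1):
  y_2 = -Px²(3a-x)/(6EI)  [x≤a] = -(-8)·(12/5)²·(3·3-(12/5))/(6·200000) = 99/390625 m
Load 3 — point force P=-15 kN at a=8/3 m (b=L-a=4/3):
  y_3 = -Px²(3a-x)/(6EI)  [x≤a] = -(-15)·(12/5)²·(3·(8/3)-(12/5))/(6·200000) = 63/156250 m
Load 4 — triangular load w₀=10 kN/m (0→w₀ over full span):
  y_4 = (w₀Lx³/12-w₀L²x²/6-w₀x⁵/(120L))/EI = (10·4·(12/5)³/12-10·4²·(12/5)²/6-10·(12/5)⁵/(120·4))/200000 = -5331/9765625 m
Superposition: y = Σ y_i = -2631/9765625 m ≈ -0.000269 m

y(12/5) = -2631/9765625 m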